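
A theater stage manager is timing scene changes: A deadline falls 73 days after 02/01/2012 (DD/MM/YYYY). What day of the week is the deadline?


Start: 2012-01-02 (Monday)
Step 1 - find target date: add 73 days
  2012-01-02 + 73 days = 2012-03-15
Step 2 - day of week:
  73 mod 7 = 3
  Monday + 3 days -> Thursday
Result: Thursday (2012-03-15)

Thursday


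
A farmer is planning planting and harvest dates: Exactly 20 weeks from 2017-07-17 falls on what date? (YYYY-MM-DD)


Start: 2017-07-17
Weeks to add: 20
Convert to days: 20 x 7 = 140 days
Add 140 days to 2017-07-17
Result: 2017-12-04

2017-12-04


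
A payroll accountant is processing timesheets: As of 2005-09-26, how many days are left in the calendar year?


Start: September 26, 2005
End: December 31, 2005
Days left in September: 4
October: 31
November: 30
December: 31
Sum of remaining months: 92
Total: 4 + 92 = 96

96


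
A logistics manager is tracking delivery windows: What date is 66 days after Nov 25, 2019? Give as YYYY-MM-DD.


Start: 2019-11-25
Adding 66 days
Days remaining in November: 5
After November: 61 days still to add
December 2019: 31 days, 30 remaining
January 2020 has 31 days, need 30
Result: 2020-01-30

2020-01-30


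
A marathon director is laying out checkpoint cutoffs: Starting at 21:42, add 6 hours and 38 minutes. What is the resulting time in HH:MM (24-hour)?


Start time: 21:42
Adding: 6 hours 38 minutes
Minutes: 42 + 38 = 80
Minute overflow: 80 >= 60, so carry 1 hour, minutes = 20
Hours: 21 + 6 + 1 = 28
Hour wraparound: 28 mod 24 = 4
Result: 04:20

04:20


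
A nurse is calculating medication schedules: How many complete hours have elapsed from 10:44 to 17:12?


Start: 10:44
End: 17:12
Hour difference: 17 - 10 = 7 hours
Minute difference: 12 - 44 = -32 minutes
Total minutes: 388
Complete hours: 388 / 60 = 6 (remainder 28)

6


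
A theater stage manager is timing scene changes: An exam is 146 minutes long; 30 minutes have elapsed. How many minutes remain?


Total budget: 146 minutes
Time used: 30 minutes
Remaining: 146 - 30 = 116 minutes
Percent used: 20.5%
Percent remaining: 79.5%

116


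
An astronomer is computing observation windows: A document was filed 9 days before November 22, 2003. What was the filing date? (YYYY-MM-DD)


Start: 2003-11-22
Subtracting 9 days
Days already passed in November: 22
Result: 2003-11-13

2003-11-13


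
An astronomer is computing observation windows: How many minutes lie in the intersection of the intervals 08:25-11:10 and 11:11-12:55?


Interval A: [505, 670] minutes from midnight
Interval B: [671, 775] minutes from midnight
Overlap start = max(505, 671) = 671
Overlap end = min(670, 775) = 670
End <= start, so the intervals do not overlap: 0 minutes

0


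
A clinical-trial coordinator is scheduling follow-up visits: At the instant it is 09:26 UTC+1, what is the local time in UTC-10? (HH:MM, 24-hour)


Local time: 09:26 at UTC+1 (offset 1h)
Target zone: UTC-10 (offset -10h)
Difference: -10 - (1) = -11 hours
Calculation: 9 + (-11) = -2
Wraparound: (-2) mod 24 = 22
Result: 22:26

22:26


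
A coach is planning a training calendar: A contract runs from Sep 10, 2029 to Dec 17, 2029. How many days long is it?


Start date: 2029-09-10
End date: 2029-12-17
Sep 2029: +21 days
Oct 2029: +31 days
Nov 2029: +30 days
Dec 2029: +16 days
Total: 98 days

98


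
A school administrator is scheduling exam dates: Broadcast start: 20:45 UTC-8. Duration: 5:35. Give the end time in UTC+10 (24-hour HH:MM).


Start: 20:45 in UTC-8
Step 1 - add duration:
  minutes: 45 + 35 = 80 (carry 1h)
  hours: 20 + 5 + 1 = 26
  end in UTC-8: 02:20
Step 2 - convert UTC-8 -> UTC+10:
  offset difference: 10 - (-8) = 18 hours
  2 + (18) = 20 -> mod 24 = 20
Result: 20:20 in UTC+10

20:20


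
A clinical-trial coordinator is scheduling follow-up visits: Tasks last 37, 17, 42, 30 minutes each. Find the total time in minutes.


Durations: 37, 17, 42, 30
Running sum: 37
+ 17 = 54
+ 42 = 96
+ 30 = 126
Total duration: 126 minutes
That is 2 hours and 6 minutes

126


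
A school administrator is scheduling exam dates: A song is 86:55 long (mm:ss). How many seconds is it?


Minutes: 86
Extra seconds: 55
Seconds per minute: 60
Minutes to seconds: 86 x 60 = 5160
Total: 5160 + 55 = 5215

5215


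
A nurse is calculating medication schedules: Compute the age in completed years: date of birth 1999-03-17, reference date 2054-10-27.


Birth: 1999-03-17
Reference: 2054-10-27
Year difference: 2054 - 1999 = 55
Has birthday (03-17) occurred by 10-27? Yes
Age in full years: 55

55


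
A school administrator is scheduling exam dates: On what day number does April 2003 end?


Month: April
Year: 2003
April is a 30-day month
Total: 30 days

30


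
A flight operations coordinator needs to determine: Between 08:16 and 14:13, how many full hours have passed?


Start: 08:16
End: 14:13
Hour difference: 14 - 8 = 6 hours
Minute difference: 13 - 16 = -3 minutes
Total minutes: 357
Complete hours: 357 / 60 = 5 (remainder 57)

5


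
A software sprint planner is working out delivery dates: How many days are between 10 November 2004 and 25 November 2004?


Start date: 2004-11-10
End date: 2004-11-25
Nov 2004: +15 days
Total: 15 days

15


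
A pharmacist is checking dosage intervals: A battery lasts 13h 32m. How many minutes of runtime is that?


Hours: 13
Extra minutes: 32
Minutes per hour: 60
Hours to minutes: 13 x 60 = 780
Total: 780 + 32 = 812

812


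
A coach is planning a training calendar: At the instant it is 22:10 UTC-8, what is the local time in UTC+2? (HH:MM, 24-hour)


Local time: 22:10 at UTC-8 (offset -8h)
Target zone: UTC+2 (offset 2h)
Difference: 2 - (-8) = 10 hours
Calculation: 22 + (10) = 32
Wraparound: (32) mod 24 = 8
Result: 08:10

08:10


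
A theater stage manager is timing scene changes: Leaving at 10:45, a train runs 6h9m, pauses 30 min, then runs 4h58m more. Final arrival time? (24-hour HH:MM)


Depart: 10:45
Leg 1: +369 min -> 16:54
Layover: +30 min -> 17:24
Leg 2: +298 min -> 22:22
Total travel: 697 minutes = 11h 37m
Arrival: 22:22

22:22


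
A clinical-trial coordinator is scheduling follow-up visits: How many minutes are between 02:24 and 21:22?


Start time: 02:24 = 144 minutes from midnight
End time: 21:22 = 1282 minutes from midnight
Difference: 1282 - 144 = 1138 minutes
That is 18 hours and 58 minutes

1138


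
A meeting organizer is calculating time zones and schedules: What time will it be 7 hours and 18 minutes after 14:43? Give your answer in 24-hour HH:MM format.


Start time: 14:43
Adding: 7 hours 18 minutes
Minutes: 43 + 18 = 61
Minute overflow: 61 >= 60, so carry 1 hour, minutes = 1
Hours: 14 + 7 + 1 = 22
Result: 22:01

22:01


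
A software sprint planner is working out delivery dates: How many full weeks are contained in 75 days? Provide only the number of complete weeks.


Total days: 75
Days per week: 7
Division: 75 / 7 = 10 remainder 5
Complete weeks: 10
Remaining days: 5

10


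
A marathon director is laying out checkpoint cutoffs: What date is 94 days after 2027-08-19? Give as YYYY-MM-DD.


Start: 2027-08-19
Adding 94 days
Days remaining in August: 12
After August: 82 days still to add
September 2027: 30 days, 52 remaining
October 2027: 31 days, 21 remaining
November 2027 has 30 days, need 21
Result: 2027-11-21

2027-11-21


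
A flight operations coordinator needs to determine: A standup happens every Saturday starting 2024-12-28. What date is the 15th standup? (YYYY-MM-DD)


First occurrence: 2024-12-28 (occurrence 1)
Each occurrence is 7 days after the previous.
Occurrence 15 is 14 weeks after the first.
14 weeks = 98 days
2024-12-28 + 98 days = 2025-04-05

2025-04-05


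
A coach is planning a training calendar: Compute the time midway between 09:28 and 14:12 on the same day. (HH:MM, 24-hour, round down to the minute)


Start time: 09:28 = 568 minutes from midnight
End time: 14:12 = 852 minutes from midnight
Sum: 568 + 852 = 1420
Midpoint: 1420 / 2 = 710 minutes
Convert: 710 / 60 = 11 hours, 50 minutes
Result: 11:50

11:50


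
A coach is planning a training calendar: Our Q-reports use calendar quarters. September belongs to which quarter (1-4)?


Month: September (month 9)
Q1: January-March (months 1-3)
Q2: April-June (months 4-6)
Q3: July-September (months 7-9)
Q4: October-December (months 10-12)
Month 9 falls in Q3

3


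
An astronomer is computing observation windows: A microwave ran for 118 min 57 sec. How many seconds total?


Minutes: 118
Extra seconds: 57
Seconds per minute: 60
Minutes to seconds: 118 x 60 = 7080
Total: 7080 + 57 = 7137

7137


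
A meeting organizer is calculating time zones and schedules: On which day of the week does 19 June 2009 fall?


Date: 2009-06-19
January 1, 2009 is a Thursday
Day of year: 170
Offset from Jan 1: 169 days
169 mod 7 = 1
Result: Friday

Friday


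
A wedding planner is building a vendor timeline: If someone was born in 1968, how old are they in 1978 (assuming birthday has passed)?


Birth year: 1968
Current year: 1978
Age = current year - birth year
Age = 1978 - 1968 = 10

10


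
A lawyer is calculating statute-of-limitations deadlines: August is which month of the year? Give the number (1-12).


Calendar month order:
7. July
8. August <--
9. September
August is month number 8

8


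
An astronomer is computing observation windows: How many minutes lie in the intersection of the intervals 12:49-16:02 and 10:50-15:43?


Interval A: [769, 962] minutes from midnight
Interval B: [650, 943] minutes from midnight
Overlap start = max(769, 650) = 769
Overlap end = min(962, 943) = 943
Overlap = 943 - 769 = 174 minutes

174


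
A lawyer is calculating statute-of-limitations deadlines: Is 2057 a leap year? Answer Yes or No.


Year: 2057
Divisible by 4? 2057 / 4 = 514.25 -> No
Not divisible by 4, so NOT a leap year

No


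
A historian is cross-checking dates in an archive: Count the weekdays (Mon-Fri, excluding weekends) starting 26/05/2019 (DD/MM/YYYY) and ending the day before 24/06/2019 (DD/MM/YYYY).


Start: 2019-05-26 (Sunday)
End (exclusive): 2019-06-24 (Monday)
Total calendar days: 29
Full weeks: 29 // 7 = 4 -> 20 weekdays
Remaining 1 days starting on Sunday:
  Sun(-) -> 0 weekdays
Total business days: 20 + 0 = 20

20


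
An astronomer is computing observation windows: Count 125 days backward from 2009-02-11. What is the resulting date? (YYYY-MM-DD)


Start: 2009-02-11
Subtracting 125 days
Days already passed in February: 11
After going back through February: 114 more days to subtract
January 2009: 31 days, 83 remaining
December 2008: 31 days, 52 remaining
November 2008: 30 days, 22 remaining
October 2008 has 31 days, need 22
Result: 2008-10-09

2008-10-09


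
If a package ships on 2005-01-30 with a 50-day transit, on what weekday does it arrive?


Start: 2005-01-30 (Sunday)
Step 1 - find target date: add 50 days
  2005-01-30 + 50 days = 2005-03-21
Step 2 - day of week:
  50 mod 7 = 1
  Sunday + 1 days -> Monday
Result: Monday (2005-03-21)

Monday


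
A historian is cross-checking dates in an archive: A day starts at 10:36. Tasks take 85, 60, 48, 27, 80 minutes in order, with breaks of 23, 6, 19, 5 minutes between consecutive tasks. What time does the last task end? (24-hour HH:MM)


Start: 10:36 = 636 min from midnight
  after task 1 (85 min): 12:01
  after break (23 min): 12:24
  after task 2 (60 min): 13:24
  after break (6 min): 13:30
  after task 3 (48 min): 14:18
  after break (19 min): 14:37
  after task 4 (27 min): 15:04
  after break (5 min): 15:09
  after task 5 (80 min): 16:29
Total elapsed: 353 minutes
End time: 16:29

16:29


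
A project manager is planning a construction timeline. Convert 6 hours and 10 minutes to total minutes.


Hours: 6
Minutes: 10
Convert hours to minutes: 6 x 60 = 360
Add remaining minutes: 360 + 10 = 370

370


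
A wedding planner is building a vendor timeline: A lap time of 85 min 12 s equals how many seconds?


Minutes: 85
Seconds: 12
Convert minutes to seconds: 85 x 60 = 5100
Add remaining seconds: 5100 + 12 = 5112

5112


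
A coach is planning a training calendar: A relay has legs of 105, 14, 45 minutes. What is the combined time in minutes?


Durations: 105, 14, 45
Running sum: 105
+ 14 = 119
+ 45 = 164
Total duration: 164 minutes
That is 2 hours and 44 minutes

164


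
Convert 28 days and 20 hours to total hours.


Days: 28
Extra hours: 20
Hours per day: 24
Days to hours: 28 x 24 = 672
Total: 672 + 20 = 692

692


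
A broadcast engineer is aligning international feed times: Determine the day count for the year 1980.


Year: 1980
Check leap year rules:
Divisible by 4? Yes
Divisible by 100? No
1980 is a leap year
Days: 366

366


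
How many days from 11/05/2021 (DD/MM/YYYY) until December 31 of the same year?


Start: May 11, 2021
End: December 31, 2021
Days left in May: 20
June: 30
July: 31
August: 31
September: 30
... plus remaining months
Sum of remaining months: 214
Total: 20 + 214 = 234

234


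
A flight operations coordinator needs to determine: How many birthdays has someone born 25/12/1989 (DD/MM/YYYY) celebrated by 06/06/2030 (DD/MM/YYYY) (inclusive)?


Birth: 1989-12-25
Reference: 2030-06-06
Year difference: 2030 - 1989 = 41
Has birthday (12-25) occurred by 06-06? No
Birthday not yet reached this year -> subtract 1
Age in full years: 40

40


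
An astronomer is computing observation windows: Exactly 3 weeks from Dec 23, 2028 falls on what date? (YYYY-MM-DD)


Start: 2028-12-23
Weeks to add: 3
Convert to days: 3 x 7 = 21 days
Add 21 days to 2028-12-23
Result: 2029-01-13

2029-01-13


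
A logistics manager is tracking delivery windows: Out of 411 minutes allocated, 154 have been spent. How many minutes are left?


Total budget: 411 minutes
Time used: 154 minutes
Remaining: 411 - 154 = 257 minutes
Percent used: 37.5%
Percent remaining: 62.5%

257


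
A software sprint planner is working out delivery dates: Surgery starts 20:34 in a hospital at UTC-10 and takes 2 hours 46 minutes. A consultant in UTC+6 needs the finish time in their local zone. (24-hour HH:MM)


Start: 20:34 in UTC-10
Step 1 - add duration:
  minutes: 34 + 46 = 80 (carry 1h)
  hours: 20 + 2 + 1 = 23
  end in UTC-10: 23:20
Step 2 - convert UTC-10 -> UTC+6:
  offset difference: 6 - (-10) = 16 hours
  23 + (16) = 39 -> mod 24 = 15
Result: 15:20 in UTC+6

15:20


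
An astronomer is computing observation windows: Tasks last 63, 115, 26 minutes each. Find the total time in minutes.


Durations: 63, 115, 26
Running sum: 63
+ 115 = 178
+ 26 = 204
Total duration: 204 minutes
That is 3 hours and 24 minutes

204


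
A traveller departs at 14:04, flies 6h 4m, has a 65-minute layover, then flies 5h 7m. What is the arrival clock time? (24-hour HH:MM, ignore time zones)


Depart: 14:04
Leg 1: +364 min -> 20:08
Layover: +65 min -> 21:13
Leg 2: +307 min -> 02:20
Total travel: 736 minutes = 12h 16m
Arrival: 02:20

02:20


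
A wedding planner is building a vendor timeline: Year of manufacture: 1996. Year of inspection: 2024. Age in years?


Birth year: 1996
Current year: 2024
Age = current year - birth year
Age = 2024 - 1996 = 28

28


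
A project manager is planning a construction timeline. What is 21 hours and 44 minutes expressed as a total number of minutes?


Hours: 21
Minutes: 44
Convert hours to minutes: 21 x 60 = 1260
Add remaining minutes: 1260 + 44 = 1304

1304


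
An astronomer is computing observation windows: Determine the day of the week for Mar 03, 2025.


Date: 2025-03-03
January 1, 2025 is a Wednesday
Day of year: 62
Offset from Jan 1: 61 days
61 mod 7 = 5
Result: Monday

Monday


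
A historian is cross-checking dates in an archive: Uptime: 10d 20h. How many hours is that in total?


Days: 10
Extra hours: 20
Hours per day: 24
Days to hours: 10 x 24 = 240
Total: 240 + 20 = 260

260


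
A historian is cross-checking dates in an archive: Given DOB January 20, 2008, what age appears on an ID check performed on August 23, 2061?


Birth: 2008-01-20
Reference: 2061-08-23
Year difference: 2061 - 2008 = 53
Has birthday (01-20) occurred by 08-23? Yes
Age in full years: 53

53


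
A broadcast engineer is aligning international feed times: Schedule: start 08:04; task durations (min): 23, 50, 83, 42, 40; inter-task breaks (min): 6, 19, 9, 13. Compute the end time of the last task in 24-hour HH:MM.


Start: 08:04 = 484 min from midnight
  after task 1 (23 min): 08:27
  after break (6 min): 08:33
  after task 2 (50 min): 09:23
  after break (19 min): 09:42
  after task 3 (83 min): 11:05
  after break (9 min): 11:14
  after task 4 (42 min): 11:56
  after break (13 min): 12:09
  after task 5 (40 min): 12:49
Total elapsed: 285 minutes
End time: 12:49

12:49


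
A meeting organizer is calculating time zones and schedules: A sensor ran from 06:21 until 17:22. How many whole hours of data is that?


Start: 06:21
End: 17:22
Hour difference: 17 - 6 = 11 hours
Minute difference: 22 - 21 = 1 minutes
Total minutes: 661
Complete hours: 661 / 60 = 11 (remainder 1)

11


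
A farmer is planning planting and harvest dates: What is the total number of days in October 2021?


Month: October
Year: 2021
October is a 31-day month
Total: 31 days

31


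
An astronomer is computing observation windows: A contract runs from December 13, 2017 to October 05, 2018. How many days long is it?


Start date: 2017-12-13
End date: 2018-10-05
Dec 2017: +19 days
Jan 2018: +31 days
Feb 2018: +28 days
... (8 more months)
Total: 296 days

296


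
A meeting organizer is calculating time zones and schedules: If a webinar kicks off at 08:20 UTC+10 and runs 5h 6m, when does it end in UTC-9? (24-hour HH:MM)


Start: 08:20 in UTC+10
Step 1 - add duration:
  minutes: 20 + 6 = 26
  hours: 8 + 5 + 0 = 13
  end in UTC+10: 13:26
Step 2 - convert UTC+10 -> UTC-9:
  offset difference: -9 - (10) = -19 hours
  13 + (-19) = -6 -> mod 24 = 18
Result: 18:26 in UTC-9

18:26


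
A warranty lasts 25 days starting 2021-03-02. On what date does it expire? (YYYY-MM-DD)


Start: 2021-03-02
Adding 25 days
Days remaining in March: 29
Result: 2021-03-27

2021-03-27


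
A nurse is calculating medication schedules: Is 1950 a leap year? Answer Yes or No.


Year: 1950
Divisible by 4? 1950 / 4 = 487.5 -> No
Not divisible by 4, so NOT a leap year

No


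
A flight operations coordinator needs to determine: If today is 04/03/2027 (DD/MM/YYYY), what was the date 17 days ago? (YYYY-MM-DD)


Start: 2027-03-04
Subtracting 17 days
Days already passed in March: 4
After going back through March: 13 more days to subtract
February 2027 has 28 days, need 13
Result: 2027-02-15

2027-02-15


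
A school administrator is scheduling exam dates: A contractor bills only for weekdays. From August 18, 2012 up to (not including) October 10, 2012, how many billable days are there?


Start: 2012-08-18 (Saturday)
End (exclusive): 2012-10-10 (Wednesday)
Total calendar days: 53
Full weeks: 53 // 7 = 7 -> 35 weekdays
Remaining 4 days starting on Saturday:
  Sat(-), Sun(-), Mon(w), Tue(w) -> 2 weekdays
Total business days: 35 + 2 = 37

37


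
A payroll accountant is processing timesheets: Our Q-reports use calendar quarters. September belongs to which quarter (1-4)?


Month: September (month 9)
Q1: January-March (months 1-3)
Q2: April-June (months 4-6)
Q3: July-September (months 7-9)
Q4: October-December (months 10-12)
Month 9 falls in Q3

3


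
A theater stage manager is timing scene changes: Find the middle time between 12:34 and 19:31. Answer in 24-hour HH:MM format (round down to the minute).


Start time: 12:34 = 754 minutes from midnight
End time: 19:31 = 1171 minutes from midnight
Sum: 754 + 1171 = 1925
Midpoint: 1925 / 2 = 962 minutes
Convert: 962 / 60 = 16 hours, 2 minutes
Result: 16:02

16:02


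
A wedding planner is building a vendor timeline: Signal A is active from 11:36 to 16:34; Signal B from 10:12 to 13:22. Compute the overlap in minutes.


Interval A: [696, 994] minutes from midnight
Interval B: [612, 802] minutes from midnight
Overlap start = max(696, 612) = 696
Overlap end = min(994, 802) = 802
Overlap = 802 - 696 = 106 minutes

106


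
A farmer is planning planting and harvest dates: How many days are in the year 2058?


Year: 2058
Check leap year rules:
Divisible by 4? No
2058 is not a leap year
Days: 365

365


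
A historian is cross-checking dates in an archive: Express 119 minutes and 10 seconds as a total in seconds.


Minutes: 119
Seconds: 10
Convert minutes to seconds: 119 x 60 = 7140
Add remaining seconds: 7140 + 10 = 7150

7150


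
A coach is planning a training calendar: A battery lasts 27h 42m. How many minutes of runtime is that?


Hours: 27
Extra minutes: 42
Minutes per hour: 60
Hours to minutes: 27 x 60 = 1620
Total: 1620 + 42 = 1662

1662


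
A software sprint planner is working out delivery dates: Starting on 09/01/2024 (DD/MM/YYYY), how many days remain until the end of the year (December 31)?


Start: January 09, 2024
End: December 31, 2024
Days left in January: 22
February: 29
March: 31
April: 30
May: 31
... plus remaining months
Sum of remaining months: 335
Total: 22 + 335 = 357

357


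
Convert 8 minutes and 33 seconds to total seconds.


Minutes: 8
Extra seconds: 33
Seconds per minute: 60
Minutes to seconds: 8 x 60 = 480
Total: 480 + 33 = 513

513


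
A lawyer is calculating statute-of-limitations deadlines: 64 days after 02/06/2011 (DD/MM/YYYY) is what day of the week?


Start: 2011-06-02 (Thursday)
Step 1 - find target date: add 64 days
  2011-06-02 + 64 days = 2011-08-05
Step 2 - day of week:
  64 mod 7 = 1
  Thursday + 1 days -> Friday
Result: Friday (2011-08-05)

Friday


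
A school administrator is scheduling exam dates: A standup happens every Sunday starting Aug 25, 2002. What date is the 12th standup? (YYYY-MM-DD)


First occurrence: 2002-08-25 (occurrence 1)
Each occurrence is 7 days after the previous.
Occurrence 12 is 11 weeks after the first.
11 weeks = 77 days
2002-08-25 + 77 days = 2002-11-10

2002-11-10


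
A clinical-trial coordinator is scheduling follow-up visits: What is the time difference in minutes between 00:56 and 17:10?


Start time: 00:56 = 56 minutes from midnight
End time: 17:10 = 1030 minutes from midnight
Difference: 1030 - 56 = 974 minutes
That is 16 hours and 14 minutes

974


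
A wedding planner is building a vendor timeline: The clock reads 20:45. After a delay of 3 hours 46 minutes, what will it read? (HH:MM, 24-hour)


Start time: 20:45
Adding: 3 hours 46 minutes
Minutes: 45 + 46 = 91
Minute overflow: 91 >= 60, so carry 1 hour, minutes = 31
Hours: 20 + 3 + 1 = 24
Hour wraparound: 24 mod 24 = 0
Result: 00:31

00:31


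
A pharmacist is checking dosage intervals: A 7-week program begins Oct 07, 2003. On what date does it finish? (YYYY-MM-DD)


Start: 2003-10-07
Weeks to add: 7
Convert to days: 7 x 7 = 49 days
Add 49 days to 2003-10-07
Result: 2003-11-25

2003-11-25


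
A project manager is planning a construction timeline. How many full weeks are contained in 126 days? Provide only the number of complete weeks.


Total days: 126
Days per week: 7
Division: 126 / 7 = 18 remainder 0
Complete weeks: 18
Remaining days: 0

18


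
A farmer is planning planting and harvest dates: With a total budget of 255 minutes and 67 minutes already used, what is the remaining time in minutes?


Total budget: 255 minutes
Time used: 67 minutes
Remaining: 255 - 67 = 188 minutes
Percent used: 26.3%
Percent remaining: 73.7%

188


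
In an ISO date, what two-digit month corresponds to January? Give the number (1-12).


Calendar month order:
1. January <--
2. February
January is month number 1

1


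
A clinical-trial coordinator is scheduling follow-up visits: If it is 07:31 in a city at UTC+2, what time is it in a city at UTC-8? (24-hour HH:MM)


Local time: 07:31 at UTC+2 (offset 2h)
Target zone: UTC-8 (offset -8h)
Difference: -8 - (2) = -10 hours
Calculation: 7 + (-10) = -3
Wraparound: (-3) mod 24 = 21
Result: 21:31

21:31


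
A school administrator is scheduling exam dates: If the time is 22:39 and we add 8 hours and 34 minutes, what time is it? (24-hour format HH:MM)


Start time: 22:39
Adding: 8 hours 34 minutes
Minutes: 39 + 34 = 73
Minute overflow: 73 >= 60, so carry 1 hour, minutes = 13
Hours: 22 + 8 + 1 = 31
Hour wraparound: 31 mod 24 = 7
Result: 07:13

07:13


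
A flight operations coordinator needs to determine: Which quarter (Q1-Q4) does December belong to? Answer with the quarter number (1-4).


Month: December (month 12)
Q1: January-March (months 1-3)
Q2: April-June (months 4-6)
Q3: July-September (months 7-9)
Q4: October-December (months 10-12)
Month 12 falls in Q4

4


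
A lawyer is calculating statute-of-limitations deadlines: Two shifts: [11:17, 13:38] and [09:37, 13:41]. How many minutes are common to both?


Interval A: [677, 818] minutes from midnight
Interval B: [577, 821] minutes from midnight
Overlap start = max(677, 577) = 677
Overlap end = min(818, 821) = 818
Overlap = 818 - 677 = 141 minutes

141


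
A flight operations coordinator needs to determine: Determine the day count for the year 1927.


Year: 1927
Check leap year rules:
Divisible by 4? No
1927 is not a leap year
Days: 365

365


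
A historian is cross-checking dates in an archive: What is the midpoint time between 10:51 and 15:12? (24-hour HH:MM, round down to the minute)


Start time: 10:51 = 651 minutes from midnight
End time: 15:12 = 912 minutes from midnight
Sum: 651 + 912 = 1563
Midpoint: 1563 / 2 = 781 minutes
Convert: 781 / 60 = 13 hours, 1 minutes
Result: 13:01

13:01


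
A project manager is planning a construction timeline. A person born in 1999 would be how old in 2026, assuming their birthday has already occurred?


Birth year: 1999
Current year: 2026
Age = current year - birth year
Age = 2026 - 1999 = 27

27


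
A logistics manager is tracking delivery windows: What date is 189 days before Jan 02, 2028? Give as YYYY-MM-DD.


Start: 2028-01-02
Subtracting 189 days
Days already passed in January: 2
After going back through January: 187 more days to subtract
December 2027: 31 days, 156 remaining
November 2027: 30 days, 126 remaining
October 2027: 31 days, 95 remaining
September 2027: 30 days, 65 remaining
Result: 2027-06-27

2027-06-27


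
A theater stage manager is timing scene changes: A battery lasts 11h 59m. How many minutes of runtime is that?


Hours: 11
Extra minutes: 59
Minutes per hour: 60
Hours to minutes: 11 x 60 = 660
Total: 660 + 59 = 719

719


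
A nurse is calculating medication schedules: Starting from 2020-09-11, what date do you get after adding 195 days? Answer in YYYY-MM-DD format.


Start: 2020-09-11
Adding 195 days
Days remaining in September: 19
After September: 176 days still to add
October 2020: 31 days, 145 remaining
November 2020: 30 days, 115 remaining
December 2020: 31 days, 84 remaining
January 2021: 31 days, 53 remaining
Result: 2021-03-25

2021-03-25


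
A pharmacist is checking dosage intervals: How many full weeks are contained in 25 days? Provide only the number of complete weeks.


Total days: 25
Days per week: 7
Division: 25 / 7 = 3 remainder 4
Complete weeks: 3
Remaining days: 4

3


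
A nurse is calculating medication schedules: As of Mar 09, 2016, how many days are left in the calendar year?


Start: March 09, 2016
End: December 31, 2016
Days left in March: 22
April: 30
May: 31
June: 30
July: 31
... plus remaining months
Sum of remaining months: 275
Total: 22 + 275 = 297

297


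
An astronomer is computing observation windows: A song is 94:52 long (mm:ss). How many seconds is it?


Minutes: 94
Extra seconds: 52
Seconds per minute: 60
Minutes to seconds: 94 x 60 = 5640
Total: 5640 + 52 = 5692

5692


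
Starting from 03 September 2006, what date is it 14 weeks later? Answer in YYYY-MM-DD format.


Start: 2006-09-03
Weeks to add: 14
Convert to days: 14 x 7 = 98 days
Add 98 days to 2006-09-03
Result: 2006-12-10

2006-12-10


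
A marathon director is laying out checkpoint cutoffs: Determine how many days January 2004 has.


Month: January
Year: 2004
January is a 31-day month
Total: 31 days

31


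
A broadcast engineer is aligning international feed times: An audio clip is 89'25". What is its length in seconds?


Minutes: 89
Seconds: 25
Convert minutes to seconds: 89 x 60 = 5340
Add remaining seconds: 5340 + 25 = 5365

5365


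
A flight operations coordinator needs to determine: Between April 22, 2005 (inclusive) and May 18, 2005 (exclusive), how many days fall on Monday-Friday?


Start: 2005-04-22 (Friday)
End (exclusive): 2005-05-18 (Wednesday)
Total calendar days: 26
Full weeks: 26 // 7 = 3 -> 15 weekdays
Remaining 5 days starting on Friday:
  Fri(w), Sat(-), Sun(-), Mon(w), Tue(w) -> 3 weekdays
Total business days: 15 + 3 = 18

18


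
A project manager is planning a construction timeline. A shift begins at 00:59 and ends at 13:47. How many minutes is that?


Start time: 00:59 = 59 minutes from midnight
End time: 13:47 = 827 minutes from midnight
Difference: 827 - 59 = 768 minutes
That is 12 hours and 48 minutes

768


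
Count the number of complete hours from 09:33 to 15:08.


Start: 09:33
End: 15:08
Hour difference: 15 - 9 = 6 hours
Minute difference: 8 - 33 = -25 minutes
Total minutes: 335
Complete hours: 335 / 60 = 5 (remainder 35)

5


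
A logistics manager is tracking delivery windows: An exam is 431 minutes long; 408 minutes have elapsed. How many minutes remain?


Total budget: 431 minutes
Time used: 408 minutes
Remaining: 431 - 408 = 23 minutes
Percent used: 94.7%
Percent remaining: 5.3%

23


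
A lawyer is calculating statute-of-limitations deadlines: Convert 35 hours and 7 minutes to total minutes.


Hours: 35
Minutes: 7
Convert hours to minutes: 35 x 60 = 2100
Add remaining minutes: 2100 + 7 = 2107

2107


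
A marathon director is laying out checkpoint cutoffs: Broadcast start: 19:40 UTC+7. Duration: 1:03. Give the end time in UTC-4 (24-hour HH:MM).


Start: 19:40 in UTC+7
Step 1 - add duration:
  minutes: 40 + 3 = 43
  hours: 19 + 1 + 0 = 20
  end in UTC+7: 20:43
Step 2 - convert UTC+7 -> UTC-4:
  offset difference: -4 - (7) = -11 hours
  20 + (-11) = 9 -> mod 24 = 9
Result: 09:43 in UTC-4

09:43


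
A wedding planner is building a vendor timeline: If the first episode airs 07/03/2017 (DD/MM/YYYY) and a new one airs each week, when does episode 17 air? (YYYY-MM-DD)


First occurrence: 2017-03-07 (occurrence 1)
Each occurrence is 7 days after the previous.
Occurrence 17 is 16 weeks after the first.
16 weeks = 112 days
2017-03-07 + 112 days = 2017-06-27

2017-06-27


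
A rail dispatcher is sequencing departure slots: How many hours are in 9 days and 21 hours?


Days: 9
Extra hours: 21
Hours per day: 24
Days to hours: 9 x 24 = 216
Total: 216 + 21 = 237

237


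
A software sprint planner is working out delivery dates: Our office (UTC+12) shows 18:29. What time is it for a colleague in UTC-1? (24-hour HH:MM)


Local time: 18:29 at UTC+12 (offset 12h)
Target zone: UTC-1 (offset -1h)
Difference: -1 - (12) = -13 hours
Calculation: 18 + (-13) = 5
Result: 05:29

05:29


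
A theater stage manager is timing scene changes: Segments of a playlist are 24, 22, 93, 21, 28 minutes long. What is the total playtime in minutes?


Durations: 24, 22, 93, 21, 28
Running sum: 24
+ 22 = 46
+ 93 = 139
+ 21 = 160
+ 28 = 188
Total duration: 188 minutes
That is 3 hours and 8 minutes

188


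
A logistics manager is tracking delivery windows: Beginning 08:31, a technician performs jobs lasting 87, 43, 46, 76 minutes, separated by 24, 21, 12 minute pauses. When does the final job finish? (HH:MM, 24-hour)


Start: 08:31 = 511 min from midnight
  after task 1 (87 min): 09:58
  after break (24 min): 10:22
  after task 2 (43 min): 11:05
  after break (21 min): 11:26
  after task 3 (46 min): 12:12
  after break (12 min): 12:24
  after task 4 (76 min): 13:40
Total elapsed: 309 minutes
End time: 13:40

13:40


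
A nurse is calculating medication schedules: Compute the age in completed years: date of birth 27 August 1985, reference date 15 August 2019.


Birth: 1985-08-27
Reference: 2019-08-15
Year difference: 2019 - 1985 = 34
Has birthday (08-27) occurred by 08-15? No
Birthday not yet reached this year -> subtract 1
Age in full years: 33

33


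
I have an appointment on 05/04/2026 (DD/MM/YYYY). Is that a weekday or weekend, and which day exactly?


Date: 2026-04-05
January 1, 2026 is a Thursday
Day of year: 95
Offset from Jan 1: 94 days
94 mod 7 = 3
Result: Sunday

Sunday


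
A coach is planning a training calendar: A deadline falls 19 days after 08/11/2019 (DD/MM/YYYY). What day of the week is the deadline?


Start: 2019-11-08 (Friday)
Step 1 - find target date: add 19 days
  2019-11-08 + 19 days = 2019-11-27
Step 2 - day of week:
  19 mod 7 = 5
  Friday + 5 days -> Wednesday
Result: Wednesday (2019-11-27)

Wednesday


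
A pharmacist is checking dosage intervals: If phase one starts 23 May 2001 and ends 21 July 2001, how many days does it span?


Start date: 2001-05-23
End date: 2001-07-21
May 2001: +9 days
Jun 2001: +30 days
Jul 2001: +20 days
Total: 59 days

59


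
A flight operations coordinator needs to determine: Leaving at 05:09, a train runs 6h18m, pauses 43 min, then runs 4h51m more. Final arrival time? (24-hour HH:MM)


Depart: 05:09
Leg 1: +378 min -> 11:27
Layover: +43 min -> 12:10
Leg 2: +291 min -> 17:01
Total travel: 712 minutes = 11h 52m
Arrival: 17:01

17:01


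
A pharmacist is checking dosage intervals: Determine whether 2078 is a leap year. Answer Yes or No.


Year: 2078
Divisible by 4? 2078 / 4 = 519.5 -> No
Not divisible by 4, so NOT a leap year

No


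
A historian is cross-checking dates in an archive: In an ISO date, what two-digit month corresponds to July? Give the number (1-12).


Calendar month order:
6. June
7. July <--
8. August
July is month number 7

7


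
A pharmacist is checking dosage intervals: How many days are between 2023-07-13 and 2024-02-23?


Start date: 2023-07-13
End date: 2024-02-23
Jul 2023: +19 days
Aug 2023: +31 days
Sep 2023: +30 days
... (5 more months)
Total: 225 days

225


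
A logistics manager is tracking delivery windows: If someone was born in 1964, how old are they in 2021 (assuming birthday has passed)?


Birth year: 1964
Current year: 2021
Age = current year - birth year
Age = 2021 - 1964 = 57

57


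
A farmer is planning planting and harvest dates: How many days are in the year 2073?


Year: 2073
Check leap year rules:
Divisible by 4? No
2073 is not a leap year
Days: 365

365


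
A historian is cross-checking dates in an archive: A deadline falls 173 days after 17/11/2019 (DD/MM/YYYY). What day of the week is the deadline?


Start: 2019-11-17 (Sunday)
Step 1 - find target date: add 173 days
  2019-11-17 + 173 days = 2020-05-08
Step 2 - day of week:
  173 mod 7 = 5
  Sunday + 5 days -> Friday
Result: Friday (2020-05-08)

Friday


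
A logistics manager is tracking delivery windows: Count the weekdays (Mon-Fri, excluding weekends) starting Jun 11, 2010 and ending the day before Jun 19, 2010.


Start: 2010-06-11 (Friday)
End (exclusive): 2010-06-19 (Saturday)
Total calendar days: 8
Full weeks: 8 // 7 = 1 -> 5 weekdays
Remaining 1 days starting on Friday:
  Fri(w) -> 1 weekdays
Total business days: 5 + 1 = 6

6


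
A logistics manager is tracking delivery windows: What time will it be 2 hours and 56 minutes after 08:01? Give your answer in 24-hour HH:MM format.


Start time: 08:01
Adding: 2 hours 56 minutes
Minutes: 1 + 56 = 57
Hours: 8 + 2 + 0 = 10
Result: 10:57

10:57


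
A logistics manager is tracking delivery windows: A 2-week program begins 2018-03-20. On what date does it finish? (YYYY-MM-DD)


Start: 2018-03-20
Weeks to add: 2
Convert to days: 2 x 7 = 14 days
Add 14 days to 2018-03-20
Result: 2018-04-03

2018-04-03


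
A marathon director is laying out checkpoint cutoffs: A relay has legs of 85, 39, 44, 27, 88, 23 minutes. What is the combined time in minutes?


Durations: 85, 39, 44, 27, 88, 23
Running sum: 85
+ 39 = 124
+ 44 = 168
+ 27 = 195
+ 88 = 283
+ 23 = 306
Total duration: 306 minutes
That is 5 hours and 6 minutes

306


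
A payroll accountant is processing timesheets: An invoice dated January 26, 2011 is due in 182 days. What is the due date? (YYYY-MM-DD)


Start: 2011-01-26
Adding 182 days
Days remaining in January: 5
After January: 177 days still to add
February 2011: 28 days, 149 remaining
March 2011: 31 days, 118 remaining
April 2011: 30 days, 88 remaining
May 2011: 31 days, 57 remaining
Result: 2011-07-27

2011-07-27


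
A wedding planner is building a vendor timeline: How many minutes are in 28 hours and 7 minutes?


Hours: 28
Minutes: 7
Convert hours to minutes: 28 x 60 = 1680
Add remaining minutes: 1680 + 7 = 1687

1687


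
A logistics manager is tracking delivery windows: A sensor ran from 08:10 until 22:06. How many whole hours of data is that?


Start: 08:10
End: 22:06
Hour difference: 22 - 8 = 14 hours
Minute difference: 6 - 10 = -4 minutes
Total minutes: 836
Complete hours: 836 / 60 = 13 (remainder 56)

13


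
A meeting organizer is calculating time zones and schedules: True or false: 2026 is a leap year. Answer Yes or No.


Year: 2026
Divisible by 4? 2026 / 4 = 506.5 -> No
Not divisible by 4, so NOT a leap year

No


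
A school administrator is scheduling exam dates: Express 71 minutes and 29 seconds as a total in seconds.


Minutes: 71
Seconds: 29
Convert minutes to seconds: 71 x 60 = 4260
Add remaining seconds: 4260 + 29 = 4289

4289


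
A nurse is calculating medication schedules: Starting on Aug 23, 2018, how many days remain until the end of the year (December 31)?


Start: August 23, 2018
End: December 31, 2018
Days left in August: 8
September: 30
October: 31
November: 30
December: 31
Sum of remaining months: 122
Total: 8 + 122 = 130

130


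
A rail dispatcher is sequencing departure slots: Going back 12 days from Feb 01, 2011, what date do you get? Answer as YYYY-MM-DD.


Start: 2011-02-01
Subtracting 12 days
Days already passed in February: 1
After going back through February: 11 more days to subtract
January 2011 has 31 days, need 11
Result: 2011-01-20

2011-01-20


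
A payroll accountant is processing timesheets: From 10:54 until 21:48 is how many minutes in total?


Start time: 10:54 = 654 minutes from midnight
End time: 21:48 = 1308 minutes from midnight
Difference: 1308 - 654 = 654 minutes
That is 10 hours and 54 minutes

654


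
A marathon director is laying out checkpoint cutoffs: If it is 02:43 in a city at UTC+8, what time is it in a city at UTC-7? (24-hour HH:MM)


Local time: 02:43 at UTC+8 (offset 8h)
Target zone: UTC-7 (offset -7h)
Difference: -7 - (8) = -15 hours
Calculation: 2 + (-15) = -13
Wraparound: (-13) mod 24 = 11
Result: 11:43

11:43


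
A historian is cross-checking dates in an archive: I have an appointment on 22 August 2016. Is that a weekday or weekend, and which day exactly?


Date: 2016-08-22
January 1, 2016 is a Friday
Day of year: 235
Offset from Jan 1: 234 days
234 mod 7 = 3
Result: Monday

Monday


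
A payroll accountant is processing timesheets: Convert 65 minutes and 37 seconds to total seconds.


Minutes: 65
Extra seconds: 37
Seconds per minute: 60
Minutes to seconds: 65 x 60 = 3900
Total: 3900 + 37 = 3937

3937


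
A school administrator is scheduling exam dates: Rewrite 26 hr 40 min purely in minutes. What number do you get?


Hours: 26
Extra minutes: 40
Minutes per hour: 60
Hours to minutes: 26 x 60 = 1560
Total: 1560 + 40 = 1600

1600


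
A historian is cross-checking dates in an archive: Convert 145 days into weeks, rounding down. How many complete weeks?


Total days: 145
Days per week: 7
Division: 145 / 7 = 20 remainder 5
Complete weeks: 20
Remaining days: 5

20
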